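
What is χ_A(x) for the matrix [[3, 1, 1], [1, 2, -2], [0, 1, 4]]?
χ_A(x) = (x - 3)^3

xI - A = [[x - 3, -1, -1], [-1, x - 2, 2], [0, -1, x - 4]].

Expanding det(xI - A) along the first row:
det(xI - A) = + (x - 3)·det([[x - 2, 2], [-1, x - 4]]) - (-1)·det([[-1, 2], [0, x - 4]]) + (-1)·det([[-1, x - 2], [0, -1]]).

Evaluating gives χ_A(x) = x^3 - 9x^2 + 27x - 27 = (x - 3)^3.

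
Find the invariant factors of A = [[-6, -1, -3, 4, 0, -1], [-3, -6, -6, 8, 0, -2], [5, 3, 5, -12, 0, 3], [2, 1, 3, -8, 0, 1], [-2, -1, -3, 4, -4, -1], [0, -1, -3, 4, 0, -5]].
x + 4, x + 4, x + 4, (x + 4)^3

The Jordan structure of A has elementary divisors (x + 4)^3, (x + 4), (x + 4), (x + 4). Arranging the block sizes at each eigenvalue in decreasing order and taking row products gives the invariant factors.

Invariant factors (smallest first, each dividing the next): x + 4, x + 4, x + 4, (x + 4)^3.

Check: the last factor (x + 4)^3 is the minimal polynomial, and the product (x + 4)^6 is the characteristic polynomial.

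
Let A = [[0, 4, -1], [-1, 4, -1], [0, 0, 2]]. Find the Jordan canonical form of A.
J = [[2, 1, 0], [0, 2, 1], [0, 0, 2]]

The characteristic polynomial is det(xI - A) = (x - 2)^3, so the eigenvalues are 2 (algebraic multiplicity 3).

For λ = 2: rank(A - 2I) = 2, rank((A - 2I)^2) = 1, rank((A - 2I)^3) = 0. The eigenspace has dimension 3 - 2 = 1, so there is 1 Jordan block; the rank sequence gives block sizes [3].

Assembling the blocks gives the Jordan form J above.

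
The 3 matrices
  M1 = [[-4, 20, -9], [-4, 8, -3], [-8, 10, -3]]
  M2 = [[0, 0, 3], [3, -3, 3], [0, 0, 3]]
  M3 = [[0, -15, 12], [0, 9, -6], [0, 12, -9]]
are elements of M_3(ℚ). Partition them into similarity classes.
Characteristic polynomials: χ_{M1} = x(x - 3)(x + 2), χ_{M2} = x(x - 3)(x + 3), χ_{M3} = x(x - 3)(x + 3).

{M1}: invariant factors x(x - 3)(x + 2).

{M2, M3}: invariant factors x(x - 3)(x + 3).

Matrices are similar if and only if their invariant-factor lists agree; the partition into similarity classes is {M1}, {M2, M3}.

2 classes: {M1}, {M2, M3}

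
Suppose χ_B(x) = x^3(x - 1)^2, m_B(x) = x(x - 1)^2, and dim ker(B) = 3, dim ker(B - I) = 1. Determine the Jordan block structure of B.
Jordan blocks: (0, 1), (0, 1), (0, 1), (1, 2)

λ = 0: algebraic multiplicity 3 (exponent in χ_B), largest block size 1 (exponent in m_B), 3 blocks (geometric multiplicity). These force block sizes [1, 1, 1].
λ = 1: algebraic multiplicity 2 (exponent in χ_B), largest block size 2 (exponent in m_B), 1 block (geometric multiplicity). This forces block sizes [2].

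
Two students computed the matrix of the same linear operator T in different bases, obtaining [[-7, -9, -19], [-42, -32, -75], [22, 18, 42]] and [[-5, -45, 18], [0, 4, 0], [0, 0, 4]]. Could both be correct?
Both have characteristic polynomial (x - 4)^2(x + 5), but the minimal polynomial of A is (x - 4)^2(x + 5) while the minimal polynomial of B is (x - 4)(x + 5). The minimal polynomial is a similarity invariant, so A and B are not similar.

No.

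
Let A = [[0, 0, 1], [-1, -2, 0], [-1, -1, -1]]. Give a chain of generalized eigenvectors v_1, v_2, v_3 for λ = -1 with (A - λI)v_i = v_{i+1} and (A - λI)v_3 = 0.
v_1 = [[0, 0, 1]]^T, v_2 = [[1, 0, 0]]^T, v_3 = [[1, -1, -1]]^T

We seek v_1 ∈ ker((A + I)^3) \ ker((A + I)^2), then set v_{i+1} = (A + I) v_i.

One such chain is v_1 = [[0, 0, 1]]^T, v_2 = [[1, 0, 0]]^T, v_3 = [[1, -1, -1]]^T. Check: (A + I) v_3 = [[0, 0, 0]]^T = 0.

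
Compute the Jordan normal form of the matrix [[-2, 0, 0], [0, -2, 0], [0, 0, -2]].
The characteristic polynomial is det(xI - A) = (x + 2)^3, so the eigenvalues are -2 (algebraic multiplicity 3).

For λ = -2: rank(A + 2I) = 0. The eigenspace has dimension 3 - 0 = 3, so there are 3 Jordan blocks; the rank sequence gives block sizes [1, 1, 1].

Assembling the blocks gives the Jordan form J above.

J = [[-2, 0, 0], [0, -2, 0], [0, 0, -2]]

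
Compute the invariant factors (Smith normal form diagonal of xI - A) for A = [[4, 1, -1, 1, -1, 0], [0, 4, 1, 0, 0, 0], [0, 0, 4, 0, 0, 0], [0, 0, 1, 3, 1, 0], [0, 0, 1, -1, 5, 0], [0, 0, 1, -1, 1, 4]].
The Jordan structure of A has elementary divisors (x - 4)^3, (x - 4)^2, (x - 4). Arranging the block sizes at each eigenvalue in decreasing order and taking row products gives the invariant factors.

Invariant factors (smallest first, each dividing the next): x - 4, (x - 4)^2, (x - 4)^3.

Check: the last factor (x - 4)^3 is the minimal polynomial, and the product (x - 4)^6 is the characteristic polynomial.

x - 4, (x - 4)^2, (x - 4)^3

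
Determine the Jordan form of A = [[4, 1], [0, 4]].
The characteristic polynomial is det(xI - A) = (x - 4)^2, so the eigenvalues are 4 (algebraic multiplicity 2).

For λ = 4: rank(A - 4I) = 1, rank((A - 4I)^2) = 0. The eigenspace has dimension 2 - 1 = 1, so there is 1 Jordan block; the rank sequence gives block sizes [2].

Assembling the blocks gives the Jordan form J above.

J = [[4, 1], [0, 4]]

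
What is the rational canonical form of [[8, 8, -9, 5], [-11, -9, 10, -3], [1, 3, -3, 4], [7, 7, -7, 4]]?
The invariant factors of A (the non-unit diagonal entries of the Smith normal form of xI - A over ℚ[x]) are x^2 - 2, x^2 - 2, each dividing the next. The characteristic polynomial is their product, (x^2 - 2)^2.

The rational canonical form is the block-diagonal matrix of companion matrices C(f_i):
R = [[0, 2, 0, 0], [1, 0, 0, 0], [0, 0, 0, 2], [0, 0, 1, 0]].

Note the characteristic polynomial does not split into linear factors over ℚ, so A has no Jordan form over ℚ; the rational canonical form exists over any field.

R = [[0, 2, 0, 0], [1, 0, 0, 0], [0, 0, 0, 2], [0, 0, 1, 0]]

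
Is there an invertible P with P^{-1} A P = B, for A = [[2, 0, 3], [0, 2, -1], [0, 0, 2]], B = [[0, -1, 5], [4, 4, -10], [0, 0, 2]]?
Yes.

Two matrices over a field are similar if and only if they have the same invariant factors.

Both A and B have characteristic polynomial (x - 2)^3 and minimal polynomial (x - 2)^2. Computing further, both have invariant factors x - 2, (x - 2)^2. Hence A and B are similar.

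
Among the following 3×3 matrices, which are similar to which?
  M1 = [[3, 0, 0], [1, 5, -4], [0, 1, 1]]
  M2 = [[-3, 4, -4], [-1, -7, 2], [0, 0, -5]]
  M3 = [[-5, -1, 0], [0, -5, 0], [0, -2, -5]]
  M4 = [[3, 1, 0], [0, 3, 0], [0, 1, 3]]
3 classes: {M1}, {M2, M3}, {M4}

Characteristic polynomials: χ_{M1} = (x - 3)^3, χ_{M2} = (x + 5)^3, χ_{M3} = (x + 5)^3, χ_{M4} = (x - 3)^3.

{M1}: invariant factors (x - 3)^3.

{M2, M3}: invariant factors x + 5, (x + 5)^2.

{M4}: invariant factors x - 3, (x - 3)^2.

Matrices are similar if and only if their invariant-factor lists agree; the partition into similarity classes is {M1}, {M2, M3}, {M4}.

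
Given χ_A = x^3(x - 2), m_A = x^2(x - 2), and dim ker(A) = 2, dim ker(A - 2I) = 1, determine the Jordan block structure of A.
Jordan blocks: (0, 2), (0, 1), (2, 1)

λ = 0: algebraic multiplicity 3 (exponent in χ_A), largest block size 2 (exponent in m_A), 2 blocks (geometric multiplicity). These force block sizes [2, 1].
λ = 2: algebraic multiplicity 1 (exponent in χ_A), largest block size 1 (exponent in m_A), 1 block (geometric multiplicity). This forces block sizes [1].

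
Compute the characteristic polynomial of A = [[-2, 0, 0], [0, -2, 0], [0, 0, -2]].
xI - A = [[x + 2, 0, 0], [0, x + 2, 0], [0, 0, x + 2]].

Expanding det(xI - A) along the first row:
det(xI - A) = + (x + 2)·det([[x + 2, 0], [0, x + 2]]) - (0)·det([[0, 0], [0, x + 2]]) + (0)·det([[0, x + 2], [0, 0]]).

Evaluating gives χ_A(x) = x^3 + 6x^2 + 12x + 8 = (x + 2)^3.

χ_A(x) = (x + 2)^3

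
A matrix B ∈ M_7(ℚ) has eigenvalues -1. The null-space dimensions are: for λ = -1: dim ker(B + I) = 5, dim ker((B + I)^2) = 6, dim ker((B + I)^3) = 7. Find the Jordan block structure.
λ = -1: successive nullity increments [5, 1, 1] count blocks of size ≥ k; block sizes are [3, 1, 1, 1, 1].

Jordan blocks: (-1, 3), (-1, 1), (-1, 1), (-1, 1), (-1, 1)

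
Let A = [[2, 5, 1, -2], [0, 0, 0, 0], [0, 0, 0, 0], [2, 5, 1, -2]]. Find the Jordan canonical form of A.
The characteristic polynomial is det(xI - A) = x^4, so the eigenvalues are 0 (algebraic multiplicity 4).

For λ = 0: rank(A) = 1, rank(A^2) = 0. The eigenspace has dimension 4 - 1 = 3, so there are 3 Jordan blocks; the rank sequence gives block sizes [2, 1, 1].

Assembling the blocks gives the Jordan form J above.

J = [[0, 1, 0, 0], [0, 0, 0, 0], [0, 0, 0, 0], [0, 0, 0, 0]]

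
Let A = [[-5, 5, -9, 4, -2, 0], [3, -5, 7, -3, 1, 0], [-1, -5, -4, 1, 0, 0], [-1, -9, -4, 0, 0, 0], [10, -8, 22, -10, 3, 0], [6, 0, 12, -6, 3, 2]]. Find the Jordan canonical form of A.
The characteristic polynomial is det(xI - A) = (x - 2)(x + 1)^3(x + 4)^2, so the eigenvalues are -4 (algebraic multiplicity 2), -1 (algebraic multiplicity 3), 2 (algebraic multiplicity 1).

For λ = -4: rank(A + 4I) = 5, rank((A + 4I)^2) = 4. The eigenspace has dimension 6 - 5 = 1, so there is 1 Jordan block; the rank sequence gives block sizes [2].

For λ = -1: rank(A + I) = 5, rank((A + I)^2) = 4, rank((A + I)^3) = 3. The eigenspace has dimension 6 - 5 = 1, so there is 1 Jordan block; the rank sequence gives block sizes [3].

For λ = 2: algebraic multiplicity 1 gives one 1×1 block.

Assembling the blocks gives the Jordan form J above.

J = [[-4, 1, 0, 0, 0, 0], [0, -4, 0, 0, 0, 0], [0, 0, -1, 1, 0, 0], [0, 0, 0, -1, 1, 0], [0, 0, 0, 0, -1, 0], [0, 0, 0, 0, 0, 2]]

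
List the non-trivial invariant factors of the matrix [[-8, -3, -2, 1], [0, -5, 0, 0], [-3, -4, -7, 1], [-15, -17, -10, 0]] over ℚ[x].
The Jordan structure of A has elementary divisors (x + 5)^2, (x + 5)^2. Arranging the block sizes at each eigenvalue in decreasing order and taking row products gives the invariant factors.

Invariant factors (smallest first, each dividing the next): (x + 5)^2, (x + 5)^2.

Check: the last factor (x + 5)^2 is the minimal polynomial, and the product (x + 5)^4 is the characteristic polynomial.

(x + 5)^2, (x + 5)^2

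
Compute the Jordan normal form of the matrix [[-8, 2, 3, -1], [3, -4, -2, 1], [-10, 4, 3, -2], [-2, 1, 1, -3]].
J = [[-3, 1, 0, 0], [0, -3, 1, 0], [0, 0, -3, 0], [0, 0, 0, -3]]

The characteristic polynomial is det(xI - A) = (x + 3)^4, so the eigenvalues are -3 (algebraic multiplicity 4).

For λ = -3: rank(A + 3I) = 2, rank((A + 3I)^2) = 1, rank((A + 3I)^3) = 0. The eigenspace has dimension 4 - 2 = 2, so there are 2 Jordan blocks; the rank sequence gives block sizes [3, 1].

Assembling the blocks gives the Jordan form J above.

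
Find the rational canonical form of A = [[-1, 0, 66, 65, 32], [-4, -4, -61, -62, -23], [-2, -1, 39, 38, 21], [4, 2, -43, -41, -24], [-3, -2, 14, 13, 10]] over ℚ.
The invariant factors of A (the non-unit diagonal entries of the Smith normal form of xI - A over ℚ[x]) are (x - 6)(x + 3)(x^3 + 2), each dividing the next. The characteristic polynomial is their product, (x - 6)(x + 3)(x^3 + 2).

The rational canonical form is the block-diagonal matrix of companion matrices C(f_i):
R = [[0, 0, 0, 0, 36], [1, 0, 0, 0, 6], [0, 1, 0, 0, -2], [0, 0, 1, 0, 18], [0, 0, 0, 1, 3]].

Note the characteristic polynomial does not split into linear factors over ℚ, so A has no Jordan form over ℚ; the rational canonical form exists over any field.

R = [[0, 0, 0, 0, 36], [1, 0, 0, 0, 6], [0, 1, 0, 0, -2], [0, 0, 1, 0, 18], [0, 0, 0, 1, 3]]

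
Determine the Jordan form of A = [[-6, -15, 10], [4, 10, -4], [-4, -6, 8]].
The characteristic polynomial is det(xI - A) = (x - 4)^3, so the eigenvalues are 4 (algebraic multiplicity 3).

For λ = 4: rank(A - 4I) = 1, rank((A - 4I)^2) = 0. The eigenspace has dimension 3 - 1 = 2, so there are 2 Jordan blocks; the rank sequence gives block sizes [2, 1].

Assembling the blocks gives the Jordan form J above.

J = [[4, 1, 0], [0, 4, 0], [0, 0, 4]]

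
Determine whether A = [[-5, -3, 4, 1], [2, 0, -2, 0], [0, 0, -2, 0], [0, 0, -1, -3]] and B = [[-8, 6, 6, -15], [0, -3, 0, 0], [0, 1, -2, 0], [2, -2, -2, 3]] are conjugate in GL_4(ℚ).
No.

Both have characteristic polynomial (x + 2)^2(x + 3)^2, but the minimal polynomial of A is (x + 2)(x + 3)^2 while the minimal polynomial of B is (x + 2)(x + 3). The minimal polynomial is a similarity invariant, so A and B are not similar.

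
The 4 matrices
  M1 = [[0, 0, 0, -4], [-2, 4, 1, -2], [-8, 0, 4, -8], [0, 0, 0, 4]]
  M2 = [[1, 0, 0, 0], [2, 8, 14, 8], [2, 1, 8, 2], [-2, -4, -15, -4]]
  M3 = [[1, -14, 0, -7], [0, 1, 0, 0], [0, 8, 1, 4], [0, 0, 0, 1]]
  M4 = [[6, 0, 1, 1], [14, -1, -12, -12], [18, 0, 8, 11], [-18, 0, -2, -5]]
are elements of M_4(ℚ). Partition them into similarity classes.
4 classes: {M1}, {M2}, {M3}, {M4}

Characteristic polynomials: χ_{M1} = x(x - 4)^3, χ_{M2} = (x - 4)^3(x - 1), χ_{M3} = (x - 1)^4, χ_{M4} = (x - 6)^2(x + 1)(x + 3).

{M1}: invariant factors x - 4, x(x - 4)^2.

{M2}: invariant factors (x - 4)^3(x - 1).

{M3}: invariant factors x - 1, x - 1, (x - 1)^2.

{M4}: invariant factors (x - 6)^2(x + 1)(x + 3).

Matrices are similar if and only if their invariant-factor lists agree; the partition into similarity classes is {M1}, {M2}, {M3}, {M4}.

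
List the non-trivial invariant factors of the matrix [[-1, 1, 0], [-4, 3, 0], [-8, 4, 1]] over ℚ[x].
x - 1, (x - 1)^2

The Jordan structure of A has elementary divisors (x - 1)^2, (x - 1). Arranging the block sizes at each eigenvalue in decreasing order and taking row products gives the invariant factors.

Invariant factors (smallest first, each dividing the next): x - 1, (x - 1)^2.

Check: the last factor (x - 1)^2 is the minimal polynomial, and the product (x - 1)^3 is the characteristic polynomial.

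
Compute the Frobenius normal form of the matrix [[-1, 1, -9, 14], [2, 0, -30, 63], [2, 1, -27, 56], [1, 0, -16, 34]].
R = [[0, 0, 0, 30], [1, 0, 0, 13], [0, 1, 0, -3], [0, 0, 1, 6]]

The invariant factors of A (the non-unit diagonal entries of the Smith normal form of xI - A over ℚ[x]) are (x - 6)(x^3 + 3x + 5), each dividing the next. The characteristic polynomial is their product, (x - 6)(x^3 + 3x + 5).

The rational canonical form is the block-diagonal matrix of companion matrices C(f_i):
R = [[0, 0, 0, 30], [1, 0, 0, 13], [0, 1, 0, -3], [0, 0, 1, 6]].

Note the characteristic polynomial does not split into linear factors over ℚ, so A has no Jordan form over ℚ; the rational canonical form exists over any field.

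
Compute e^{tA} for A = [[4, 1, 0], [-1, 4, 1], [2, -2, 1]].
e^{tA} = [[(t + 1)*e^{3*t}, t*(t + 1)*e^{3*t}, t^2*e^{3*t}/2], [-t*e^{3*t}, (-t^2 + t + 1)*e^{3*t}, t*(2 - t)*e^{3*t}/2], [2*t*e^{3*t}, 2*t*(t - 1)*e^{3*t}, (t^2 - 2*t + 1)*e^{3*t}]]

A has Jordan form J = [[3, 1, 0], [0, 3, 1], [0, 0, 3]] with A = PJP^{-1}, so e^{tA} = P e^{tJ} P^{-1}.

For a Jordan block J_k(λ), e^{tJ_k(λ)} = e^{λt} · (I + tN + t^2 N^2/2! + ... + t^{k-1} N^{k-1}/(k-1)!) where N is the nilpotent superdiagonal part.

Assembling the blocks and conjugating back gives the entries of e^{tA} as shown above.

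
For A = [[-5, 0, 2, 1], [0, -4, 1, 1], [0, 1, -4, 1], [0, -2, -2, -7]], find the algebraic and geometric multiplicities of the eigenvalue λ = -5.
The characteristic polynomial is (x + 5)^4, so the factor x + 5 appears with exponent 4: the algebraic multiplicity is 4.

rank(A + 5I) = 2, so the eigenspace has dimension 4 - 2 = 2: the geometric multiplicity is 2.

Since 2 < 4, A is not diagonalizable.

algebraic multiplicity 4, geometric multiplicity 2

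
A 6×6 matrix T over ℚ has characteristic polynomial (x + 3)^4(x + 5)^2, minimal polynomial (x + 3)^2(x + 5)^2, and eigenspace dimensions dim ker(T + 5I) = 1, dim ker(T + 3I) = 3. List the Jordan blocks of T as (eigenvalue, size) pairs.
λ = -5: algebraic multiplicity 2 (exponent in χ_T), largest block size 2 (exponent in m_T), 1 block (geometric multiplicity). This forces block sizes [2].
λ = -3: algebraic multiplicity 4 (exponent in χ_T), largest block size 2 (exponent in m_T), 3 blocks (geometric multiplicity). These force block sizes [2, 1, 1].

Jordan blocks: (-5, 2), (-3, 2), (-3, 1), (-3, 1)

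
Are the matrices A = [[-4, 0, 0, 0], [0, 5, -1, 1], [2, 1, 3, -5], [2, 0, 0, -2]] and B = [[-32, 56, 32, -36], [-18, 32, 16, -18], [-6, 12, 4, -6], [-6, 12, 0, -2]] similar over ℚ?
No.

Both have characteristic polynomial (x - 4)^2(x + 2)(x + 4), but the minimal polynomial of A is (x - 4)^2(x + 2)(x + 4) while the minimal polynomial of B is (x - 4)(x + 2)(x + 4). The minimal polynomial is a similarity invariant, so A and B are not similar.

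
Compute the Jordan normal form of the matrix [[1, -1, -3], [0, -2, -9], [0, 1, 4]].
The characteristic polynomial is det(xI - A) = (x - 1)^3, so the eigenvalues are 1 (algebraic multiplicity 3).

For λ = 1: rank(A - I) = 1, rank((A - I)^2) = 0. The eigenspace has dimension 3 - 1 = 2, so there are 2 Jordan blocks; the rank sequence gives block sizes [2, 1].

Assembling the blocks gives the Jordan form J above.

J = [[1, 1, 0], [0, 1, 0], [0, 0, 1]]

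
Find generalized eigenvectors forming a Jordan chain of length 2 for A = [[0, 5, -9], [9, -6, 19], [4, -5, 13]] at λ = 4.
We seek v_1 ∈ ker((A - 4I)^2) \ ker(A - 4I), then set v_{i+1} = (A - 4I) v_i.

One such chain is v_1 = [[0, 2, 1]]^T, v_2 = [[1, -1, -1]]^T. Check: (A - 4I) v_2 = [[0, 0, 0]]^T = 0.

v_1 = [[0, 2, 1]]^T, v_2 = [[1, -1, -1]]^T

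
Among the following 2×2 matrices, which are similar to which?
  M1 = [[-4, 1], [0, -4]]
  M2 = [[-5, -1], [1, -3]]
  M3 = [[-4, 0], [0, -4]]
2 classes: {M1, M2}, {M3}

Characteristic polynomials: χ_{M1} = (x + 4)^2, χ_{M2} = (x + 4)^2, χ_{M3} = (x + 4)^2.

{M1, M2}: invariant factors (x + 4)^2.

{M3}: invariant factors x + 4, x + 4.

Matrices are similar if and only if their invariant-factor lists agree; the partition into similarity classes is {M1, M2}, {M3}.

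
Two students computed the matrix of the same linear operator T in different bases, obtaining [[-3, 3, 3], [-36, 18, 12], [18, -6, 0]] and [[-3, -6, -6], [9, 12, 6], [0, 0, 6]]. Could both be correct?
Two matrices over a field are similar if and only if they have the same invariant factors.

Both A and B have characteristic polynomial (x - 6)^2(x - 3) and minimal polynomial (x - 6)(x - 3). Computing further, both have invariant factors x - 6, (x - 6)(x - 3). Hence A and B are similar.

Yes.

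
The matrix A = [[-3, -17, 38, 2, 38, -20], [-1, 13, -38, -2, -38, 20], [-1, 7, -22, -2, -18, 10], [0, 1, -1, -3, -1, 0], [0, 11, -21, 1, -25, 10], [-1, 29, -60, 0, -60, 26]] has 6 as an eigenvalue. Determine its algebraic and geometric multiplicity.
The characteristic polynomial is (x - 6)(x + 4)^5, so the factor x - 6 appears with exponent 1: the algebraic multiplicity is 1.

rank(A - 6I) = 5, so the eigenspace has dimension 6 - 5 = 1: the geometric multiplicity is 1.

algebraic multiplicity 1, geometric multiplicity 1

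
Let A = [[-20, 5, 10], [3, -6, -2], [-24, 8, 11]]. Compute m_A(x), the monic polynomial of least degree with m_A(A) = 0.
m_A(x) = (x + 5)^2

The characteristic polynomial factors as (x + 5)^3. The minimal polynomial is ∏(x - λ)^{k_λ} where k_λ is the size of the largest Jordan block at λ.

For λ = -5: rank(A + 5I) = 1, and the largest Jordan block has size 2 (the smallest k with rank((A + 5I)^k) = rank((A + 5I)^(k+1))).

So m_A(x) = (x + 5)^2.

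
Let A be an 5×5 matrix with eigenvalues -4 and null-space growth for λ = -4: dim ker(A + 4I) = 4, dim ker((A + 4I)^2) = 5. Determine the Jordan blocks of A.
λ = -4: successive nullity increments [4, 1] count blocks of size ≥ k; block sizes are [2, 1, 1, 1].

Jordan blocks: (-4, 2), (-4, 1), (-4, 1), (-4, 1)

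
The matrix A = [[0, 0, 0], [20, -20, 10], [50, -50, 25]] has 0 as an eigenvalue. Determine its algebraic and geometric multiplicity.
algebraic multiplicity 2, geometric multiplicity 2

The characteristic polynomial is x^2(x - 5), so the factor x appears with exponent 2: the algebraic multiplicity is 2.

rank(A) = 1, so the eigenspace has dimension 3 - 1 = 2: the geometric multiplicity is 2.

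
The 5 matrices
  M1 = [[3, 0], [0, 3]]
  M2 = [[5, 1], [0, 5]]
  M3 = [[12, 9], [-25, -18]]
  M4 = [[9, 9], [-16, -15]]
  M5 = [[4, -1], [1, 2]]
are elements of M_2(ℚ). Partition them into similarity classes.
Characteristic polynomials: χ_{M1} = (x - 3)^2, χ_{M2} = (x - 5)^2, χ_{M3} = (x + 3)^2, χ_{M4} = (x + 3)^2, χ_{M5} = (x - 3)^2.

{M1}: invariant factors x - 3, x - 3.

{M2}: invariant factors (x - 5)^2.

{M3, M4}: invariant factors (x + 3)^2.

{M5}: invariant factors (x - 3)^2.

Matrices are similar if and only if their invariant-factor lists agree; the partition into similarity classes is {M1}, {M2}, {M3, M4}, {M5}.

4 classes: {M1}, {M2}, {M3, M4}, {M5}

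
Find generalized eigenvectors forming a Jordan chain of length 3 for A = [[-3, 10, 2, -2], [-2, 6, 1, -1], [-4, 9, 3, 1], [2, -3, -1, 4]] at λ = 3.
We seek v_1 ∈ ker((A - 3I)^3) \ ker((A - 3I)^2), then set v_{i+1} = (A - 3I) v_i.

One such chain is v_1 = [[0, 0, 0, 1]]^T, v_2 = [[-2, -1, 1, 1]]^T, v_3 = [[2, 1, 0, -1]]^T. Check: (A - 3I) v_3 = [[0, 0, 0, 0]]^T = 0.

v_1 = [[0, 0, 0, 1]]^T, v_2 = [[-2, -1, 1, 1]]^T, v_3 = [[2, 1, 0, -1]]^T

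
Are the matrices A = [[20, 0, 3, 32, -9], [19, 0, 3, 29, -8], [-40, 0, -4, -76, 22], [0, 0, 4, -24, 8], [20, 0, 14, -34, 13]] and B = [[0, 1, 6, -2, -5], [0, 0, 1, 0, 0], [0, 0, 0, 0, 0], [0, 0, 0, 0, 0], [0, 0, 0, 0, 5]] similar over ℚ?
Two matrices over a field are similar if and only if they have the same invariant factors.

Both A and B have characteristic polynomial x^4(x - 5) and minimal polynomial x^3(x - 5). Computing further, both have invariant factors x, x^3(x - 5). Hence A and B are similar.

Yes.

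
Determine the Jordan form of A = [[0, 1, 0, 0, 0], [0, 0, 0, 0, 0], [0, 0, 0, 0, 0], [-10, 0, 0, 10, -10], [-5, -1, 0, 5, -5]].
The characteristic polynomial is det(xI - A) = x^4(x - 5), so the eigenvalues are 0 (algebraic multiplicity 4), 5 (algebraic multiplicity 1).

For λ = 0: rank(A) = 2, rank(A^2) = 1. The eigenspace has dimension 5 - 2 = 3, so there are 3 Jordan blocks; the rank sequence gives block sizes [2, 1, 1].

For λ = 5: algebraic multiplicity 1 gives one 1×1 block.

Assembling the blocks gives the Jordan form J above.

J = [[0, 1, 0, 0, 0], [0, 0, 0, 0, 0], [0, 0, 0, 0, 0], [0, 0, 0, 0, 0], [0, 0, 0, 0, 5]]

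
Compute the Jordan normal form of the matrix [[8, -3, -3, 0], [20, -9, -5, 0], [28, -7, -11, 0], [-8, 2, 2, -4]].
J = [[-4, 1, 0, 0], [0, -4, 0, 0], [0, 0, -4, 0], [0, 0, 0, -4]]

The characteristic polynomial is det(xI - A) = (x + 4)^4, so the eigenvalues are -4 (algebraic multiplicity 4).

For λ = -4: rank(A + 4I) = 1, rank((A + 4I)^2) = 0. The eigenspace has dimension 4 - 1 = 3, so there are 3 Jordan blocks; the rank sequence gives block sizes [2, 1, 1].

Assembling the blocks gives the Jordan form J above.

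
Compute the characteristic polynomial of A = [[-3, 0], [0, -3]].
χ_A(x) = (x + 3)^2

xI - A = [[x + 3, 0], [0, x + 3]].

Expanding det(xI - A) along the first row:
det(xI - A) = + (x + 3)·det([[x + 3]]) - (0)·det([[0]]).

Evaluating gives χ_A(x) = x^2 + 6x + 9 = (x + 3)^2.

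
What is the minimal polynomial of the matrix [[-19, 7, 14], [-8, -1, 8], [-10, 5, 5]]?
The characteristic polynomial factors as (x + 5)^3. The minimal polynomial is ∏(x - λ)^{k_λ} where k_λ is the size of the largest Jordan block at λ.

For λ = -5: rank(A + 5I) = 1, and the largest Jordan block has size 2 (the smallest k with rank((A + 5I)^k) = rank((A + 5I)^(k+1))).

So m_A(x) = (x + 5)^2.

m_A(x) = (x + 5)^2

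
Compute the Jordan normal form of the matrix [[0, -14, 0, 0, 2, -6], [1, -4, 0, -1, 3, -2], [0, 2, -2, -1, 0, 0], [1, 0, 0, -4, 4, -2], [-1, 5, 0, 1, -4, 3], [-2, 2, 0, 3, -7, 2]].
J = [[-2, 1, 0, 0, 0, 0], [0, -2, 1, 0, 0, 0], [0, 0, -2, 0, 0, 0], [0, 0, 0, -2, 1, 0], [0, 0, 0, 0, -2, 1], [0, 0, 0, 0, 0, -2]]

The characteristic polynomial is det(xI - A) = (x + 2)^6, so the eigenvalues are -2 (algebraic multiplicity 6).

For λ = -2: rank(A + 2I) = 4, rank((A + 2I)^2) = 2, rank((A + 2I)^3) = 0. The eigenspace has dimension 6 - 4 = 2, so there are 2 Jordan blocks; the rank sequence gives block sizes [3, 3].

Assembling the blocks gives the Jordan form J above.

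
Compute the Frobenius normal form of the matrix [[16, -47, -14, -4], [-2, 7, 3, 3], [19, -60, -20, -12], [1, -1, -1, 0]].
The invariant factors of A (the non-unit diagonal entries of the Smith normal form of xI - A over ℚ[x]) are (x - 3)(x^3 - x + 3), each dividing the next. The characteristic polynomial is their product, (x - 3)(x^3 - x + 3).

The rational canonical form is the block-diagonal matrix of companion matrices C(f_i):
R = [[0, 0, 0, 9], [1, 0, 0, -6], [0, 1, 0, 1], [0, 0, 1, 3]].

Note the characteristic polynomial does not split into linear factors over ℚ, so A has no Jordan form over ℚ; the rational canonical form exists over any field.

R = [[0, 0, 0, 9], [1, 0, 0, -6], [0, 1, 0, 1], [0, 0, 1, 3]]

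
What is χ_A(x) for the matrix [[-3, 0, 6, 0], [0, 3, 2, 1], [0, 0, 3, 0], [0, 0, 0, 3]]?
χ_A(x) = (x - 3)^3(x + 3)

xI - A = [[x + 3, 0, -6, 0], [0, x - 3, -2, -1], [0, 0, x - 3, 0], [0, 0, 0, x - 3]].

Expanding det(xI - A) along the first row:
det(xI - A) = + (x + 3)·det([[x - 3, -2, -1], [0, x - 3, 0], [0, 0, x - 3]]) - (0)·det([[0, -2, -1], [0, x - 3, 0], [0, 0, x - 3]]) + (-6)·det([[0, x - 3, -1], [0, 0, 0], [0, 0, x - 3]]) - (0)·det([[0, x - 3, -2], [0, 0, x - 3], [0, 0, 0]]).

Evaluating gives χ_A(x) = x^4 - 6x^3 + 54x - 81 = (x - 3)^3(x + 3).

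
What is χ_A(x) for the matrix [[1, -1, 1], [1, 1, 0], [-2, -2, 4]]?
χ_A(x) = (x - 2)^3

xI - A = [[x - 1, 1, -1], [-1, x - 1, 0], [2, 2, x - 4]].

Expanding det(xI - A) along the first row:
det(xI - A) = + (x - 1)·det([[x - 1, 0], [2, x - 4]]) - (1)·det([[-1, 0], [2, x - 4]]) + (-1)·det([[-1, x - 1], [2, 2]]).

Evaluating gives χ_A(x) = x^3 - 6x^2 + 12x - 8 = (x - 2)^3.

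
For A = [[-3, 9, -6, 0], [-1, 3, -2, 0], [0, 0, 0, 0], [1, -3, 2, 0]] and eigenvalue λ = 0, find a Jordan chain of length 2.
v_1 = [[2, 1, 0, -1]]^T, v_2 = [[3, 1, 0, -1]]^T

We seek v_1 ∈ ker(A^2) \ ker(A), then set v_{i+1} = A v_i.

One such chain is v_1 = [[2, 1, 0, -1]]^T, v_2 = [[3, 1, 0, -1]]^T. Check: A v_2 = [[0, 0, 0, 0]]^T = 0.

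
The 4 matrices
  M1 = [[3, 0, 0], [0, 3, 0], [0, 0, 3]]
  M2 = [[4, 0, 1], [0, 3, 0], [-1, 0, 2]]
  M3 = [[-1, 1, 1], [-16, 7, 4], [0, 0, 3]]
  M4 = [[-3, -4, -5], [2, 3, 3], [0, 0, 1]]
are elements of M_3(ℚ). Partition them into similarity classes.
3 classes: {M1}, {M2, M3}, {M4}

Characteristic polynomials: χ_{M1} = (x - 3)^3, χ_{M2} = (x - 3)^3, χ_{M3} = (x - 3)^3, χ_{M4} = (x - 1)^2(x + 1).

{M1}: invariant factors x - 3, x - 3, x - 3.

{M2, M3}: invariant factors x - 3, (x - 3)^2.

{M4}: invariant factors (x - 1)^2(x + 1).

Matrices are similar if and only if their invariant-factor lists agree; the partition into similarity classes is {M1}, {M2, M3}, {M4}.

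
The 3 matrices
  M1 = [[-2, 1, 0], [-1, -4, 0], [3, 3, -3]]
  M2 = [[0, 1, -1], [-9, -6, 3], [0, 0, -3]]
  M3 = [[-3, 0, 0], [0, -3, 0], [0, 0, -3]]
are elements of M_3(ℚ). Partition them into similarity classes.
Characteristic polynomials: χ_{M1} = (x + 3)^3, χ_{M2} = (x + 3)^3, χ_{M3} = (x + 3)^3.

{M1, M2}: invariant factors x + 3, (x + 3)^2.

{M3}: invariant factors x + 3, x + 3, x + 3.

Matrices are similar if and only if their invariant-factor lists agree; the partition into similarity classes is {M1, M2}, {M3}.

2 classes: {M1, M2}, {M3}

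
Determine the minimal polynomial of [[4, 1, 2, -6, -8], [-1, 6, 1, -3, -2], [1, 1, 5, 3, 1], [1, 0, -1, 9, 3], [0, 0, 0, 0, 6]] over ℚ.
m_A(x) = (x - 6)^3

The characteristic polynomial factors as (x - 6)^5. The minimal polynomial is ∏(x - λ)^{k_λ} where k_λ is the size of the largest Jordan block at λ.

For λ = 6: rank(A - 6I) = 3, and the largest Jordan block has size 3 (the smallest k with rank((A - 6I)^k) = rank((A - 6I)^(k+1))).

So m_A(x) = (x - 6)^3.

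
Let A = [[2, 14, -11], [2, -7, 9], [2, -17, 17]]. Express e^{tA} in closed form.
e^{tA} = [[(5*t^2 - 2*t + 1)*e^{4*t}, t*(5*t + 28)*e^{4*t}/2, t*(5*t - 22)*e^{4*t}/2], [2*t*(1 - 2*t)*e^{4*t}, (-2*t^2 - 11*t + 1)*e^{4*t}, t*(9 - 2*t)*e^{4*t}], [2*t*(1 - 3*t)*e^{4*t}, t*(-3*t - 17)*e^{4*t}, (-3*t^2 + 13*t + 1)*e^{4*t}]]

A has Jordan form J = [[4, 1, 0], [0, 4, 1], [0, 0, 4]] with A = PJP^{-1}, so e^{tA} = P e^{tJ} P^{-1}.

For a Jordan block J_k(λ), e^{tJ_k(λ)} = e^{λt} · (I + tN + t^2 N^2/2! + ... + t^{k-1} N^{k-1}/(k-1)!) where N is the nilpotent superdiagonal part.

Assembling the blocks and conjugating back gives the entries of e^{tA} as shown above.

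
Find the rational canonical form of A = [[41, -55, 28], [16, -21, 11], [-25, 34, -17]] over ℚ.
R = [[0, 0, 0], [1, 0, -5], [0, 1, 3]]

The invariant factors of A (the non-unit diagonal entries of the Smith normal form of xI - A over ℚ[x]) are x(x^2 - 3x + 5), each dividing the next. The characteristic polynomial is their product, x(x^2 - 3x + 5).

The rational canonical form is the block-diagonal matrix of companion matrices C(f_i):
R = [[0, 0, 0], [1, 0, -5], [0, 1, 3]].

Note the characteristic polynomial does not split into linear factors over ℚ, so A has no Jordan form over ℚ; the rational canonical form exists over any field.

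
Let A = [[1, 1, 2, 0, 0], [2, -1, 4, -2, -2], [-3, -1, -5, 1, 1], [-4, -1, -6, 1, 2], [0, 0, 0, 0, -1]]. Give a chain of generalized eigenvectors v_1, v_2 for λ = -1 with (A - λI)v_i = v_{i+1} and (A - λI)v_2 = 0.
v_1 = [[0, 1, 0, 0, 0]]^T, v_2 = [[1, 0, -1, -1, 0]]^T

We seek v_1 ∈ ker((A + I)^2) \ ker(A + I), then set v_{i+1} = (A + I) v_i.

One such chain is v_1 = [[0, 1, 0, 0, 0]]^T, v_2 = [[1, 0, -1, -1, 0]]^T. Check: (A + I) v_2 = [[0, 0, 0, 0, 0]]^T = 0.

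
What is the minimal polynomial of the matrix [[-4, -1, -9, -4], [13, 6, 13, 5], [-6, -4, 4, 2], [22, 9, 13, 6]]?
The characteristic polynomial factors as (x - 6)(x - 2)^3. The minimal polynomial is ∏(x - λ)^{k_λ} where k_λ is the size of the largest Jordan block at λ.

For λ = 2: rank(A - 2I) = 3, and the largest Jordan block has size 3 (the smallest k with rank((A - 2I)^k) = rank((A - 2I)^(k+1))).
For λ = 6: rank(A - 6I) = 3, and the largest Jordan block has size 1 (the smallest k with rank((A - 6I)^k) = rank((A - 6I)^(k+1))).

So m_A(x) = (x - 6)(x - 2)^3.

m_A(x) = (x - 6)(x - 2)^3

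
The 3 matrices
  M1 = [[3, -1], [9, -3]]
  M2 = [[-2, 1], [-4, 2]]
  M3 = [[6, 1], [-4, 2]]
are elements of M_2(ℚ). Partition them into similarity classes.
2 classes: {M1, M2}, {M3}

Characteristic polynomials: χ_{M1} = x^2, χ_{M2} = x^2, χ_{M3} = (x - 4)^2.

{M1, M2}: invariant factors x^2.

{M3}: invariant factors (x - 4)^2.

Matrices are similar if and only if their invariant-factor lists agree; the partition into similarity classes is {M1, M2}, {M3}.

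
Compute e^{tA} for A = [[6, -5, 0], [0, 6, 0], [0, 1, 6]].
e^{tA} = [[e^{6*t}, -5*t*e^{6*t}, 0], [0, e^{6*t}, 0], [0, t*e^{6*t}, e^{6*t}]]

A has Jordan form J = [[6, 1, 0], [0, 6, 0], [0, 0, 6]] with A = PJP^{-1}, so e^{tA} = P e^{tJ} P^{-1}.

For a Jordan block J_k(λ), e^{tJ_k(λ)} = e^{λt} · (I + tN + t^2 N^2/2! + ... + t^{k-1} N^{k-1}/(k-1)!) where N is the nilpotent superdiagonal part.

Assembling the blocks and conjugating back gives the entries of e^{tA} as shown above.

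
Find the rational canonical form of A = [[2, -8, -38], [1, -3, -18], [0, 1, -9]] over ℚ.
The invariant factors of A (the non-unit diagonal entries of the Smith normal form of xI - A over ℚ[x]) are (x + 1)(x + 4)(x + 5), each dividing the next. The characteristic polynomial is their product, (x + 1)(x + 4)(x + 5).

The rational canonical form is the block-diagonal matrix of companion matrices C(f_i):
R = [[0, 0, -20], [1, 0, -29], [0, 1, -10]].

R = [[0, 0, -20], [1, 0, -29], [0, 1, -10]]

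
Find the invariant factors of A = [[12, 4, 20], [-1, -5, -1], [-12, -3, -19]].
The Jordan structure of A has elementary divisors (x + 4)^3. Arranging the block sizes at each eigenvalue in decreasing order and taking row products gives the invariant factors.

Invariant factors (smallest first, each dividing the next): (x + 4)^3.

Check: the last factor (x + 4)^3 is the minimal polynomial, and the product (x + 4)^3 is the characteristic polynomial.

(x + 4)^3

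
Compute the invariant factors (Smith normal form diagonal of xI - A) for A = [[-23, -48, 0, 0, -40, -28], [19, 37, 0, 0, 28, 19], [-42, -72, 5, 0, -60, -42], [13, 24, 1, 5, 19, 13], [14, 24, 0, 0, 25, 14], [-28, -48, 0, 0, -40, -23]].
x - 5, (x - 5)^2, (x - 5)^2(x - 1)

The Jordan structure of A has elementary divisors (x - 1), (x - 5)^2, (x - 5)^2, (x - 5). Arranging the block sizes at each eigenvalue in decreasing order and taking row products gives the invariant factors.

Invariant factors (smallest first, each dividing the next): x - 5, (x - 5)^2, (x - 5)^2(x - 1).

Check: the last factor (x - 5)^2(x - 1) is the minimal polynomial, and the product (x - 5)^5(x - 1) is the characteristic polynomial.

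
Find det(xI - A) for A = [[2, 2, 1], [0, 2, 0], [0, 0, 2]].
xI - A = [[x - 2, -2, -1], [0, x - 2, 0], [0, 0, x - 2]].

Expanding det(xI - A) along the first row:
det(xI - A) = + (x - 2)·det([[x - 2, 0], [0, x - 2]]) - (-2)·det([[0, 0], [0, x - 2]]) + (-1)·det([[0, x - 2], [0, 0]]).

Evaluating gives χ_A(x) = x^3 - 6x^2 + 12x - 8 = (x - 2)^3.

χ_A(x) = (x - 2)^3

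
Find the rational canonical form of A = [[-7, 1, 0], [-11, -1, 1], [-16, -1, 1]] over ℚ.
R = [[0, 0, -5], [1, 0, -11], [0, 1, -7]]

The invariant factors of A (the non-unit diagonal entries of the Smith normal form of xI - A over ℚ[x]) are (x + 1)^2(x + 5), each dividing the next. The characteristic polynomial is their product, (x + 1)^2(x + 5).

The rational canonical form is the block-diagonal matrix of companion matrices C(f_i):
R = [[0, 0, -5], [1, 0, -11], [0, 1, -7]].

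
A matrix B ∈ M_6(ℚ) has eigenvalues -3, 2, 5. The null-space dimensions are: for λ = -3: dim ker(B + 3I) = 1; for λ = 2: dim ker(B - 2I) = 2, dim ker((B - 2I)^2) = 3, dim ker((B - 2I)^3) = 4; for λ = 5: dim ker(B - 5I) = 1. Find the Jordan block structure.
λ = -3: successive nullity increments [1] count blocks of size ≥ k; block sizes are [1].
λ = 2: successive nullity increments [2, 1, 1] count blocks of size ≥ k; block sizes are [3, 1].
λ = 5: successive nullity increments [1] count blocks of size ≥ k; block sizes are [1].

Jordan blocks: (-3, 1), (2, 3), (2, 1), (5, 1)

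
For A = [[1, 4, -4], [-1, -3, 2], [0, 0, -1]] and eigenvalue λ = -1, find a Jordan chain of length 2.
We seek v_1 ∈ ker((A + I)^2) \ ker(A + I), then set v_{i+1} = (A + I) v_i.

One such chain is v_1 = [[5, -3, 0]]^T, v_2 = [[-2, 1, 0]]^T. Check: (A + I) v_2 = [[0, 0, 0]]^T = 0.

v_1 = [[5, -3, 0]]^T, v_2 = [[-2, 1, 0]]^T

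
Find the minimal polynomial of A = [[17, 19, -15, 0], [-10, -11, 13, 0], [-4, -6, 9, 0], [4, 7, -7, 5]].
m_A(x) = (x - 5)^3

The characteristic polynomial factors as (x - 5)^4. The minimal polynomial is ∏(x - λ)^{k_λ} where k_λ is the size of the largest Jordan block at λ.

For λ = 5: rank(A - 5I) = 2, and the largest Jordan block has size 3 (the smallest k with rank((A - 5I)^k) = rank((A - 5I)^(k+1))).

So m_A(x) = (x - 5)^3.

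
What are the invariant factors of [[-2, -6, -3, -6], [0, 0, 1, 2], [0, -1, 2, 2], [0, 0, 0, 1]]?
The Jordan structure of A has elementary divisors (x + 2), (x - 1)^2, (x - 1). Arranging the block sizes at each eigenvalue in decreasing order and taking row products gives the invariant factors.

Invariant factors (smallest first, each dividing the next): x - 1, (x - 1)^2(x + 2).

Check: the last factor (x - 1)^2(x + 2) is the minimal polynomial, and the product (x - 1)^3(x + 2) is the characteristic polynomial.

x - 1, (x - 1)^2(x + 2)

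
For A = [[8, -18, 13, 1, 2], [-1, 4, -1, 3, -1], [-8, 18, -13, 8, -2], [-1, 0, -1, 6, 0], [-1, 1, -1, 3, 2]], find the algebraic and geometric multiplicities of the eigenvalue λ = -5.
The characteristic polynomial is (x - 3)^4(x + 5), so the factor x + 5 appears with exponent 1: the algebraic multiplicity is 1.

rank(A + 5I) = 4, so the eigenspace has dimension 5 - 4 = 1: the geometric multiplicity is 1.

algebraic multiplicity 1, geometric multiplicity 1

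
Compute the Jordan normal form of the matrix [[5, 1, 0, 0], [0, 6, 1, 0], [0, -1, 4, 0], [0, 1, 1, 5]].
The characteristic polynomial is det(xI - A) = (x - 5)^4, so the eigenvalues are 5 (algebraic multiplicity 4).

For λ = 5: rank(A - 5I) = 2, rank((A - 5I)^2) = 1, rank((A - 5I)^3) = 0. The eigenspace has dimension 4 - 2 = 2, so there are 2 Jordan blocks; the rank sequence gives block sizes [3, 1].

Assembling the blocks gives the Jordan form J above.

J = [[5, 1, 0, 0], [0, 5, 1, 0], [0, 0, 5, 0], [0, 0, 0, 5]]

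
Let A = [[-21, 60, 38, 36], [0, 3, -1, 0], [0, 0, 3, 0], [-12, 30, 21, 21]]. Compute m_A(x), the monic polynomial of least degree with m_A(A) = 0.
The characteristic polynomial factors as (x - 3)^3(x + 3). The minimal polynomial is ∏(x - λ)^{k_λ} where k_λ is the size of the largest Jordan block at λ.

For λ = -3: rank(A + 3I) = 3, and the largest Jordan block has size 1 (the smallest k with rank((A + 3I)^k) = rank((A + 3I)^(k+1))).
For λ = 3: rank(A - 3I) = 2, and the largest Jordan block has size 2 (the smallest k with rank((A - 3I)^k) = rank((A - 3I)^(k+1))).

So m_A(x) = (x - 3)^2(x + 3).

m_A(x) = (x - 3)^2(x + 3)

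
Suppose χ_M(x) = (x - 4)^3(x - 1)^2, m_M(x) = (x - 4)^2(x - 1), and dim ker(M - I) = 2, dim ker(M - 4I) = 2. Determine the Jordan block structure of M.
Jordan blocks: (1, 1), (1, 1), (4, 2), (4, 1)

λ = 1: algebraic multiplicity 2 (exponent in χ_M), largest block size 1 (exponent in m_M), 2 blocks (geometric multiplicity). These force block sizes [1, 1].
λ = 4: algebraic multiplicity 3 (exponent in χ_M), largest block size 2 (exponent in m_M), 2 blocks (geometric multiplicity). These force block sizes [2, 1].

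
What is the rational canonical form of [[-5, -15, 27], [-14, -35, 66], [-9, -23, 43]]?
The invariant factors of A (the non-unit diagonal entries of the Smith normal form of xI - A over ℚ[x]) are (x - 1)(x^2 - 2x + 4), each dividing the next. The characteristic polynomial is their product, (x - 1)(x^2 - 2x + 4).

The rational canonical form is the block-diagonal matrix of companion matrices C(f_i):
R = [[0, 0, 4], [1, 0, -6], [0, 1, 3]].

Note the characteristic polynomial does not split into linear factors over ℚ, so A has no Jordan form over ℚ; the rational canonical form exists over any field.

R = [[0, 0, 4], [1, 0, -6], [0, 1, 3]]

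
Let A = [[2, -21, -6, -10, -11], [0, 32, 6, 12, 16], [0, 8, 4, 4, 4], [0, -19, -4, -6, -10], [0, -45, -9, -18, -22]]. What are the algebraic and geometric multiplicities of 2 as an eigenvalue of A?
algebraic multiplicity 5, geometric multiplicity 2

The characteristic polynomial is (x - 2)^5, so the factor x - 2 appears with exponent 5: the algebraic multiplicity is 5.

rank(A - 2I) = 3, so the eigenspace has dimension 5 - 3 = 2: the geometric multiplicity is 2.

Since 2 < 5, A is not diagonalizable.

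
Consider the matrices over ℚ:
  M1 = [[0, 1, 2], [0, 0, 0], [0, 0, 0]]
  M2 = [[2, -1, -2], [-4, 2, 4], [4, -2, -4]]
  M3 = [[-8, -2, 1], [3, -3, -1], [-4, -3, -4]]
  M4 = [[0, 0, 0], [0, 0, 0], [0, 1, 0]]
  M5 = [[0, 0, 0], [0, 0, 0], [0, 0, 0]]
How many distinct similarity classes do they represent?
3 classes: {M1, M2, M4}, {M3}, {M5}

Characteristic polynomials: χ_{M1} = x^3, χ_{M2} = x^3, χ_{M3} = (x + 5)^3, χ_{M4} = x^3, χ_{M5} = x^3.

{M1, M2, M4}: invariant factors x, x^2.

{M3}: invariant factors (x + 5)^3.

{M5}: invariant factors x, x, x.

Matrices are similar if and only if their invariant-factor lists agree; the partition into similarity classes is {M1, M2, M4}, {M3}, {M5}.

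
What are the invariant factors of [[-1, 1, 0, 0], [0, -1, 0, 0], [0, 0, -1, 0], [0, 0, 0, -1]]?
The Jordan structure of A has elementary divisors (x + 1)^2, (x + 1), (x + 1). Arranging the block sizes at each eigenvalue in decreasing order and taking row products gives the invariant factors.

Invariant factors (smallest first, each dividing the next): x + 1, x + 1, (x + 1)^2.

Check: the last factor (x + 1)^2 is the minimal polynomial, and the product (x + 1)^4 is the characteristic polynomial.

x + 1, x + 1, (x + 1)^2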